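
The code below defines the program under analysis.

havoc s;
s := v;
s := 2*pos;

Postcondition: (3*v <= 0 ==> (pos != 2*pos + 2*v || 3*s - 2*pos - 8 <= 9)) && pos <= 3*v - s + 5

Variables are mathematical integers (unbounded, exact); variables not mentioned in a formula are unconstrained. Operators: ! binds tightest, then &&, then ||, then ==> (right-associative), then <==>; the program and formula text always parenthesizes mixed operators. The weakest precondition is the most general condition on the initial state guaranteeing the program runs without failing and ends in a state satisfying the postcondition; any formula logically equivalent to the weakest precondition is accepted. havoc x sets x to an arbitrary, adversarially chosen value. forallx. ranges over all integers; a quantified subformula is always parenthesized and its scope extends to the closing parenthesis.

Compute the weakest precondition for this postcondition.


Working backward. After the program, the postcondition (3*v <= 0 ==> (pos != 2*pos + 2*v || 3*s - 2*pos - 8 <= 9)) && pos <= 3*v - s + 5 must hold; in canonical form it is (3*v <= 0 ==> (pos + 2*v != 0 || 3*s <= 2*pos + 17)) && pos + s <= 3*v + 5.
Before s := 2*pos: (3*v <= 0 ==> (pos + 2*v != 0 || 4*pos <= 17)) && 3*pos <= 3*v + 5
Before s := v: (3*v <= 0 ==> (pos + 2*v != 0 || 4*pos <= 17)) && 3*pos <= 3*v + 5
Before havoc s: (3*v <= 0 ==> (pos + 2*v != 0 || 4*pos <= 17)) && 3*pos <= 3*v + 5
Answer: WP = (3*v <= 0 ==> (pos + 2*v != 0 || 4*pos <= 17)) && 3*pos <= 3*v + 5


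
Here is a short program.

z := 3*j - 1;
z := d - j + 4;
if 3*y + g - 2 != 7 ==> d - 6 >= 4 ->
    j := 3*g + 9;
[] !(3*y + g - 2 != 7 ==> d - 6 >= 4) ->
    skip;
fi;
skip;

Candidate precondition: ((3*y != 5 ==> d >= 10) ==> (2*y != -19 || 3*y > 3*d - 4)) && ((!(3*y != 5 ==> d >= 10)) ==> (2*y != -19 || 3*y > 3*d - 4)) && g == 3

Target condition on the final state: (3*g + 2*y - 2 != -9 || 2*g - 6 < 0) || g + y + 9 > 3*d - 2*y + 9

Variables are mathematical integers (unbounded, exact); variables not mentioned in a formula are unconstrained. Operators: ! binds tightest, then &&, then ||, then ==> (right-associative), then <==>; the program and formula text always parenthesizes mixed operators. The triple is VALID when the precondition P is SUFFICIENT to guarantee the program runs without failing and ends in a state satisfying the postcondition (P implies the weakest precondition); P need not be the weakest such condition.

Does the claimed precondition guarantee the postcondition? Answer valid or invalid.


Working backward. After the program, the postcondition (3*g + 2*y - 2 != -9 || 2*g - 6 < 0) || g + y + 9 > 3*d - 2*y + 9 must hold; in canonical form it is 3*g + 2*y != -7 || 2*g < 6 || g + 3*y > 3*d.
Before skip: 3*g + 2*y != -7 || 2*g < 6 || g + 3*y > 3*d
Then branch requires 3*g + 2*y != -7 || 2*g < 6 || g + 3*y > 3*d; else branch requires 3*g + 2*y != -7 || 2*g < 6 || g + 3*y > 3*d.
Before the if: ((g + 3*y != 9 ==> d >= 10) ==> (3*g + 2*y != -7 || 2*g < 6 || g + 3*y > 3*d)) && ((!(g + 3*y != 9 ==> d >= 10)) ==> (3*g + 2*y != -7 || 2*g < 6 || g + 3*y > 3*d))
Before z := d - j + 4: ((g + 3*y != 9 ==> d >= 10) ==> (3*g + 2*y != -7 || 2*g < 6 || g + 3*y > 3*d)) && ((!(g + 3*y != 9 ==> d >= 10)) ==> (3*g + 2*y != -7 || 2*g < 6 || g + 3*y > 3*d))
Before z := 3*j - 1: ((g + 3*y != 9 ==> d >= 10) ==> (3*g + 2*y != -7 || 2*g < 6 || g + 3*y > 3*d)) && ((!(g + 3*y != 9 ==> d >= 10)) ==> (3*g + 2*y != -7 || 2*g < 6 || g + 3*y > 3*d))
The weakest precondition is ((g + 3*y != 9 ==> d >= 10) ==> (3*g + 2*y != -7 || 2*g < 6 || g + 3*y > 3*d)) && ((!(g + 3*y != 9 ==> d >= 10)) ==> (3*g + 2*y != -7 || 2*g < 6 || g + 3*y > 3*d)).
Check whether ((3*y != 5 ==> d >= 10) ==> (2*y != -19 || 3*y > 3*d - 4)) && ((!(3*y != 5 ==> d >= 10)) ==> (2*y != -19 || 3*y > 3*d - 4)) && g == 3 implies it.
Countermodel: at the initial state d = 0, g = 3, y = -8, the precondition holds but the weakest precondition fails.
Answer: invalid


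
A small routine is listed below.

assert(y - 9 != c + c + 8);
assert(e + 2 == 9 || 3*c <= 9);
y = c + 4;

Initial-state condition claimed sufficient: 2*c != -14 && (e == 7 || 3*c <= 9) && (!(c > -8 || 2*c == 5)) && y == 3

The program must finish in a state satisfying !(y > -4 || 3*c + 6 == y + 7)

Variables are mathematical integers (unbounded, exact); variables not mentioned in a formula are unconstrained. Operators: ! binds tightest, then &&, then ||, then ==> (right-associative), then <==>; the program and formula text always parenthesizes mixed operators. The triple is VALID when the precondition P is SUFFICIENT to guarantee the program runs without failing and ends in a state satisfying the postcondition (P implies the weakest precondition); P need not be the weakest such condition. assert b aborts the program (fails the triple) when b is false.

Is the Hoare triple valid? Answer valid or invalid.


Working backward. After the program, the postcondition !(y > -4 || 3*c + 6 == y + 7) must hold; in canonical form it is !(y > -4 || 3*c == y + 1).
Before y := c + 4: !(c > -8 || 2*c == 5)
Before assert e + 2 == 9 || 3*c <= 9: (e == 7 || 3*c <= 9) && (!(c > -8 || 2*c == 5))
Before assert y - 9 != c + c + 8: y != 2*c + 17 && (e == 7 || 3*c <= 9) && (!(c > -8 || 2*c == 5))
The weakest precondition is y != 2*c + 17 && (e == 7 || 3*c <= 9) && (!(c > -8 || 2*c == 5)).
Check whether 2*c != -14 && (e == 7 || 3*c <= 9) && (!(c > -8 || 2*c == 5)) && y == 3 implies it.
Every state satisfying the precondition satisfies the weakest precondition: the implication holds.
Answer: valid


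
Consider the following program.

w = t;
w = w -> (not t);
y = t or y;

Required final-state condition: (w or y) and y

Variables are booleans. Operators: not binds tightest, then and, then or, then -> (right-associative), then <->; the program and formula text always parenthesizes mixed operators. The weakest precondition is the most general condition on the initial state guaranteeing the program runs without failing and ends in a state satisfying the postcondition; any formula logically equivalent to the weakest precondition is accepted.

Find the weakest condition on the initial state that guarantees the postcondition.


Working backward. After the program, (w or y) and y must hold.
Before y := t or y: (w or t or y) and (t or y)
Before w := w -> (not t): ((w -> (not t)) or t or y) and (t or y)
Before w := t: ((t -> (not t)) or t or y) and (t or y)
Answer: WP = ((t -> (not t)) or t or y) and (t or y)


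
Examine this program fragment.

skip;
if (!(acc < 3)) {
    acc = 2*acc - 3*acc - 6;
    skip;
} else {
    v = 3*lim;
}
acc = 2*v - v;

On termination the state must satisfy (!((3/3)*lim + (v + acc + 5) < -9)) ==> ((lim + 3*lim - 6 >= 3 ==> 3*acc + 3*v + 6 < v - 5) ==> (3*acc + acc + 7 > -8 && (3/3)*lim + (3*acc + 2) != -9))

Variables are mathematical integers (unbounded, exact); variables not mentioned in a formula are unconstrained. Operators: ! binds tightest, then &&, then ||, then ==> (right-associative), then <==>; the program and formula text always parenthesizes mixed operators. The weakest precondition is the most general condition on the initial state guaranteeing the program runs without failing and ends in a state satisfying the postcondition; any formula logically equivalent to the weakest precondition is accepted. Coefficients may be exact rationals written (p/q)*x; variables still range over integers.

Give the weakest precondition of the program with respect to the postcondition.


Working backward. After the program, the postcondition (!((3/3)*lim + (v + acc + 5) < -9)) ==> ((lim + 3*lim - 6 >= 3 ==> 3*acc + 3*v + 6 < v - 5) ==> (3*acc + acc + 7 > -8 && (3/3)*lim + (3*acc + 2) != -9)) must hold; in canonical form it is (!(acc + lim + v < -14)) ==> ((4*lim >= 9 ==> 3*acc + 2*v < -11) ==> (4*acc > -15 && 3*acc + lim != -11)).
Before acc := 2*v - v: (!(lim + 2*v < -14)) ==> ((4*lim >= 9 ==> 5*v < -11) ==> (4*v > -15 && lim + 3*v != -11))
Then branch requires (!(lim + 2*v < -14)) ==> ((4*lim >= 9 ==> 5*v < -11) ==> (4*v > -15 && lim + 3*v != -11)); else branch requires (!(7*lim < -14)) ==> ((4*lim >= 9 ==> 15*lim < -11) ==> (12*lim > -15 && 10*lim != -11)).
Before the if: ((!(acc < 3)) ==> ((!(lim + 2*v < -14)) ==> ((4*lim >= 9 ==> 5*v < -11) ==> (4*v > -15 && lim + 3*v != -11)))) && (acc < 3 ==> ((!(7*lim < -14)) ==> ((4*lim >= 9 ==> 15*lim < -11) ==> (12*lim > -15 && 10*lim != -11))))
Before skip: ((!(acc < 3)) ==> ((!(lim + 2*v < -14)) ==> ((4*lim >= 9 ==> 5*v < -11) ==> (4*v > -15 && lim + 3*v != -11)))) && (acc < 3 ==> ((!(7*lim < -14)) ==> ((4*lim >= 9 ==> 15*lim < -11) ==> (12*lim > -15 && 10*lim != -11))))
Answer: WP = ((!(acc < 3)) ==> ((!(lim + 2*v < -14)) ==> ((4*lim >= 9 ==> 5*v < -11) ==> (4*v > -15 && lim + 3*v != -11)))) && (acc < 3 ==> ((!(7*lim < -14)) ==> ((4*lim >= 9 ==> 15*lim < -11) ==> (12*lim > -15 && 10*lim != -11))))


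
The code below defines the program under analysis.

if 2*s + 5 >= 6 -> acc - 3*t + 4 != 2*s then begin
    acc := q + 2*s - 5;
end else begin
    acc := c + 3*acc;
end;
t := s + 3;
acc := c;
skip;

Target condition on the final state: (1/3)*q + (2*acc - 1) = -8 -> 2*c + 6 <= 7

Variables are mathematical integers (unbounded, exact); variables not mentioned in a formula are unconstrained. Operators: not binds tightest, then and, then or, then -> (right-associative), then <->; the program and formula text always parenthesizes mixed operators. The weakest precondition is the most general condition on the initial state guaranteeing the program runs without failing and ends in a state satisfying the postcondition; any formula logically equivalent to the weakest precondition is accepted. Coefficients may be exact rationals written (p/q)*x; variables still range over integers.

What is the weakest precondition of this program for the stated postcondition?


Working backward. After the program, the postcondition (1/3)*q + (2*acc - 1) = -8 -> 2*c + 6 <= 7 must hold; in canonical form it is 2*acc + (1/3)*q = -7 -> 2*c <= 1.
Before skip: 2*acc + (1/3)*q = -7 -> 2*c <= 1
Before acc := c: 2*c + (1/3)*q = -7 -> 2*c <= 1
Before t := s + 3: 2*c + (1/3)*q = -7 -> 2*c <= 1
Then branch requires 2*c + (1/3)*q = -7 -> 2*c <= 1; else branch requires 2*c + (1/3)*q = -7 -> 2*c <= 1.
Before the if: ((2*s >= 1 -> acc != 2*s + 3*t - 4) -> (2*c + (1/3)*q = -7 -> 2*c <= 1)) and ((not (2*s >= 1 -> acc != 2*s + 3*t - 4)) -> (2*c + (1/3)*q = -7 -> 2*c <= 1))
Answer: WP = ((2*s >= 1 -> acc != 2*s + 3*t - 4) -> (2*c + (1/3)*q = -7 -> 2*c <= 1)) and ((not (2*s >= 1 -> acc != 2*s + 3*t - 4)) -> (2*c + (1/3)*q = -7 -> 2*c <= 1))


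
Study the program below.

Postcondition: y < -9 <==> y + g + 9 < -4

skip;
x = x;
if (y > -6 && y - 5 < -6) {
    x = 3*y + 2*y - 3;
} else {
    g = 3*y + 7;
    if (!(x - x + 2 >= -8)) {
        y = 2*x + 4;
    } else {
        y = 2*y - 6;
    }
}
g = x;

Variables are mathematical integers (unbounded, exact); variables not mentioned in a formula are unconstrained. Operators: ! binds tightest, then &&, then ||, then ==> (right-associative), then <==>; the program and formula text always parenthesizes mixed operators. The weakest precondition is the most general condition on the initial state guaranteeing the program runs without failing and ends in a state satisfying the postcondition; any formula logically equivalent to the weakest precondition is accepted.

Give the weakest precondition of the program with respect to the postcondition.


Working backward. After the program, the postcondition y < -9 <==> y + g + 9 < -4 must hold; in canonical form it is y < -9 <==> g + y < -13.
Before g := x: y < -9 <==> x + y < -13
Then branch requires y < -9 <==> 6*y < -10; else branch requires 2*y < -3 <==> x + 2*y < -7.
Before the if: ((y > -6 && y < -1) ==> (y < -9 <==> 6*y < -10)) && ((!(y > -6 && y < -1)) ==> (2*y < -3 <==> x + 2*y < -7))
Before x := x: ((y > -6 && y < -1) ==> (y < -9 <==> 6*y < -10)) && ((!(y > -6 && y < -1)) ==> (2*y < -3 <==> x + 2*y < -7))
Before skip: ((y > -6 && y < -1) ==> (y < -9 <==> 6*y < -10)) && ((!(y > -6 && y < -1)) ==> (2*y < -3 <==> x + 2*y < -7))
Answer: WP = ((y > -6 && y < -1) ==> (y < -9 <==> 6*y < -10)) && ((!(y > -6 && y < -1)) ==> (2*y < -3 <==> x + 2*y < -7))


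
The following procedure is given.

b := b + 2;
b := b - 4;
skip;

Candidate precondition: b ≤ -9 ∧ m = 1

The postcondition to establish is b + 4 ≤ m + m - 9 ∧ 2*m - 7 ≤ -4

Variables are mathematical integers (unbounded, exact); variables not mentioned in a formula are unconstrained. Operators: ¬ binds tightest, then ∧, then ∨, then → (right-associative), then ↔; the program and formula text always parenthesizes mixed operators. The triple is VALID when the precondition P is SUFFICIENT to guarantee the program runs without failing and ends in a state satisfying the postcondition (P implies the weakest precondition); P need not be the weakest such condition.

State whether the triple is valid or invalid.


Working backward. After the program, the postcondition b + 4 ≤ m + m - 9 ∧ 2*m - 7 ≤ -4 must hold; in canonical form it is b ≤ 2*m - 13 ∧ 2*m ≤ 3.
Before skip: b ≤ 2*m - 13 ∧ 2*m ≤ 3
Before b := b - 4: b ≤ 2*m - 9 ∧ 2*m ≤ 3
Before b := b + 2: b ≤ 2*m - 11 ∧ 2*m ≤ 3
The weakest precondition is b ≤ 2*m - 11 ∧ 2*m ≤ 3.
Check whether b ≤ -9 ∧ m = 1 implies it.
Every state satisfying the precondition satisfies the weakest precondition: the implication holds.
Answer: valid


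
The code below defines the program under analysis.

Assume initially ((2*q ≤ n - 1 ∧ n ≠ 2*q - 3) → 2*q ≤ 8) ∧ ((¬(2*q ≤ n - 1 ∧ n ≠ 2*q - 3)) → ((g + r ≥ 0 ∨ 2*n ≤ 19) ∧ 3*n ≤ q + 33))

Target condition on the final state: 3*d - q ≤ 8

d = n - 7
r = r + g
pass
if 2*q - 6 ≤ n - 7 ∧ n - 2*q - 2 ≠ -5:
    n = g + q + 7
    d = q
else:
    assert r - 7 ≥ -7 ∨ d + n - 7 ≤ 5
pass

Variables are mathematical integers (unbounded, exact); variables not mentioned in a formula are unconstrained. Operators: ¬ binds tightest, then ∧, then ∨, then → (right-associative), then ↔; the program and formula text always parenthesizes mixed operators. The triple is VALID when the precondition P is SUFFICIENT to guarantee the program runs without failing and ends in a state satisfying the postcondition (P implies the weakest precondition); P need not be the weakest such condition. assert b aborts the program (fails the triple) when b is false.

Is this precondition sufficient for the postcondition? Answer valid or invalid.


Working backward. After the program, the postcondition 3*d - q ≤ 8 must hold; in canonical form it is 3*d ≤ q + 8.
Before skip: 3*d ≤ q + 8
Then branch requires 2*q ≤ 8; else branch requires (r ≥ 0 ∨ d + n ≤ 12) ∧ 3*d ≤ q + 8.
Before the if: ((2*q ≤ n - 1 ∧ n ≠ 2*q - 3) → 2*q ≤ 8) ∧ ((¬(2*q ≤ n - 1 ∧ n ≠ 2*q - 3)) → ((r ≥ 0 ∨ d + n ≤ 12) ∧ 3*d ≤ q + 8))
Before skip: ((2*q ≤ n - 1 ∧ n ≠ 2*q - 3) → 2*q ≤ 8) ∧ ((¬(2*q ≤ n - 1 ∧ n ≠ 2*q - 3)) → ((r ≥ 0 ∨ d + n ≤ 12) ∧ 3*d ≤ q + 8))
Before r := r + g: ((2*q ≤ n - 1 ∧ n ≠ 2*q - 3) → 2*q ≤ 8) ∧ ((¬(2*q ≤ n - 1 ∧ n ≠ 2*q - 3)) → ((g + r ≥ 0 ∨ d + n ≤ 12) ∧ 3*d ≤ q + 8))
Before d := n - 7: ((2*q ≤ n - 1 ∧ n ≠ 2*q - 3) → 2*q ≤ 8) ∧ ((¬(2*q ≤ n - 1 ∧ n ≠ 2*q - 3)) → ((g + r ≥ 0 ∨ 2*n ≤ 19) ∧ 3*n ≤ q + 29))
The weakest precondition is ((2*q ≤ n - 1 ∧ n ≠ 2*q - 3) → 2*q ≤ 8) ∧ ((¬(2*q ≤ n - 1 ∧ n ≠ 2*q - 3)) → ((g + r ≥ 0 ∨ 2*n ≤ 19) ∧ 3*n ≤ q + 29)).
Check whether ((2*q ≤ n - 1 ∧ n ≠ 2*q - 3) → 2*q ≤ 8) ∧ ((¬(2*q ≤ n - 1 ∧ n ≠ 2*q - 3)) → ((g + r ≥ 0 ∨ 2*n ≤ 19) ∧ 3*n ≤ q + 33)) implies it.
Countermodel: at the initial state g = 0, n = 13, q = 9, r = 0, the precondition holds but the weakest precondition fails.
Answer: invalid


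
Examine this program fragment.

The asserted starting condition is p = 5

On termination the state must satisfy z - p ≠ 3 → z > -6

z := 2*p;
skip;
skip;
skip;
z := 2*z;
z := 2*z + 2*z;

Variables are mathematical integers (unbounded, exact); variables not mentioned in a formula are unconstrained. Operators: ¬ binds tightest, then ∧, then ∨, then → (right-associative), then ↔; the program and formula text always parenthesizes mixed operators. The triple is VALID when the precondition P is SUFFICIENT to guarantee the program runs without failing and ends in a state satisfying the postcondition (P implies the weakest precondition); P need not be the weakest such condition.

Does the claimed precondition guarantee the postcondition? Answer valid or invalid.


Working backward. After the program, the postcondition z - p ≠ 3 → z > -6 must hold; in canonical form it is z ≠ p + 3 → z > -6.
Before z := 2*z + 2*z: 4*z ≠ p + 3 → 4*z > -6
Before z := 2*z: 8*z ≠ p + 3 → 8*z > -6
Before skip: 8*z ≠ p + 3 → 8*z > -6
Before skip: 8*z ≠ p + 3 → 8*z > -6
Before skip: 8*z ≠ p + 3 → 8*z > -6
Before z := 2*p: 15*p ≠ 3 → 16*p > -6
The weakest precondition is 15*p ≠ 3 → 16*p > -6.
Check whether p = 5 implies it.
Every state satisfying the precondition satisfies the weakest precondition: the implication holds.
Answer: valid


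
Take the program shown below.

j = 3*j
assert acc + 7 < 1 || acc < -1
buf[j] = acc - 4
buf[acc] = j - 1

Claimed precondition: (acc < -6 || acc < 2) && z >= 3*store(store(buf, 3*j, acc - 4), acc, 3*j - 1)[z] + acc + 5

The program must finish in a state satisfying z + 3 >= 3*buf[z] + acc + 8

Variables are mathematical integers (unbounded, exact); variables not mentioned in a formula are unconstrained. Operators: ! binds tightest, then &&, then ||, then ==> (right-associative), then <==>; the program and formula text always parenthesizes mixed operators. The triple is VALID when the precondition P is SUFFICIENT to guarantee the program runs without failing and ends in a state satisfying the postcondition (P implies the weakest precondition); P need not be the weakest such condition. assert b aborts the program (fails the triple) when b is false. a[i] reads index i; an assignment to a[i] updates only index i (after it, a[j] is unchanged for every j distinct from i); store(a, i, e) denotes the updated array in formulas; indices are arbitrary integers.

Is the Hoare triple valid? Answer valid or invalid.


Working backward. After the program, the postcondition z + 3 >= 3*buf[z] + acc + 8 must hold; in canonical form it is z >= 3*buf[z] + acc + 5.
Before buf[acc] := j - 1: z >= 3*store(buf, acc, j - 1)[z] + acc + 5
Before buf[j] := acc - 4: z >= 3*store(store(buf, j, acc - 4), acc, j - 1)[z] + acc + 5
Before assert acc + 7 < 1 || acc < -1: (acc < -6 || acc < -1) && z >= 3*store(store(buf, j, acc - 4), acc, j - 1)[z] + acc + 5
Before j := 3*j: (acc < -6 || acc < -1) && z >= 3*store(store(buf, 3*j, acc - 4), acc, 3*j - 1)[z] + acc + 5
The weakest precondition is (acc < -6 || acc < -1) && z >= 3*store(store(buf, 3*j, acc - 4), acc, 3*j - 1)[z] + acc + 5.
Check whether (acc < -6 || acc < 2) && z >= 3*store(store(buf, 3*j, acc - 4), acc, 3*j - 1)[z] + acc + 5 implies it.
Countermodel: at the initial state acc = 0, buf = {[-46563] = 2, [0] = 2, [19553] = 6516, elsewhere 2}, j = -15521, z = 19553, the precondition holds but the weakest precondition fails.
Answer: invalid


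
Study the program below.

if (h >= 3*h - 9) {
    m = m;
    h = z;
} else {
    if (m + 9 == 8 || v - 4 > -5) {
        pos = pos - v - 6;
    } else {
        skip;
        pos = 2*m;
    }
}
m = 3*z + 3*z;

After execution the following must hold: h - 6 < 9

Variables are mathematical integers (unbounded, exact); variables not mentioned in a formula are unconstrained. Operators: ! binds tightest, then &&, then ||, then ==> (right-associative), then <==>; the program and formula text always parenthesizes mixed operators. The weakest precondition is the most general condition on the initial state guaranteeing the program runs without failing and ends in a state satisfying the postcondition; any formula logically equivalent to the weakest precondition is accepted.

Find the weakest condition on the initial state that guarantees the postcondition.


Working backward. After the program, the postcondition h - 6 < 9 must hold; in canonical form it is h < 15.
Before m := 3*z + 3*z: h < 15
Then branch requires z < 15; else branch requires ((m == -1 || v > -1) ==> h < 15) && ((!(m == -1 || v > -1)) ==> h < 15).
Before the if: (2*h <= 9 ==> z < 15) && ((!(2*h <= 9)) ==> (((m == -1 || v > -1) ==> h < 15) && ((!(m == -1 || v > -1)) ==> h < 15)))
Answer: WP = (2*h <= 9 ==> z < 15) && ((!(2*h <= 9)) ==> (((m == -1 || v > -1) ==> h < 15) && ((!(m == -1 || v > -1)) ==> h < 15)))


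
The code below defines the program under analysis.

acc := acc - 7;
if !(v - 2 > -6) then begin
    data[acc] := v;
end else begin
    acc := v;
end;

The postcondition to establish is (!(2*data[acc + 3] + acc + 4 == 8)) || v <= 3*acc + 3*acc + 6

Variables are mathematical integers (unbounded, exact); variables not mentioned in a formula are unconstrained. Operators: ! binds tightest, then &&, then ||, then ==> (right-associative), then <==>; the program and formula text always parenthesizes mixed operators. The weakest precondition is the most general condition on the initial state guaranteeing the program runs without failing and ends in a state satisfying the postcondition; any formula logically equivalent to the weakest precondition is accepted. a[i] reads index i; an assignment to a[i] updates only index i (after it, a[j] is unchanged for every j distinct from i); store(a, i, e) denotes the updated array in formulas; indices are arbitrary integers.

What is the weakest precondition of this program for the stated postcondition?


Working backward. After the program, the postcondition (!(2*data[acc + 3] + acc + 4 == 8)) || v <= 3*acc + 3*acc + 6 must hold; in canonical form it is (!(2*data[acc + 3] + acc == 4)) || v <= 6*acc + 6.
Then branch requires (!(2*store(data, acc, v)[acc + 3] + acc == 4)) || v <= 6*acc + 6; else branch requires (!(2*data[v + 3] + v == 4)) || 5*v >= -6.
Before the if: ((!(v > -4)) ==> ((!(2*store(data, acc, v)[acc + 3] + acc == 4)) || v <= 6*acc + 6)) && (v > -4 ==> ((!(2*data[v + 3] + v == 4)) || 5*v >= -6))
Before acc := acc - 7: ((!(v > -4)) ==> ((!(2*store(data, acc - 7, v)[acc - 4] + acc == 11)) || v <= 6*acc - 36)) && (v > -4 ==> ((!(2*data[v + 3] + v == 4)) || 5*v >= -6))
Answer: WP = ((!(v > -4)) ==> ((!(2*store(data, acc - 7, v)[acc - 4] + acc == 11)) || v <= 6*acc - 36)) && (v > -4 ==> ((!(2*data[v + 3] + v == 4)) || 5*v >= -6))


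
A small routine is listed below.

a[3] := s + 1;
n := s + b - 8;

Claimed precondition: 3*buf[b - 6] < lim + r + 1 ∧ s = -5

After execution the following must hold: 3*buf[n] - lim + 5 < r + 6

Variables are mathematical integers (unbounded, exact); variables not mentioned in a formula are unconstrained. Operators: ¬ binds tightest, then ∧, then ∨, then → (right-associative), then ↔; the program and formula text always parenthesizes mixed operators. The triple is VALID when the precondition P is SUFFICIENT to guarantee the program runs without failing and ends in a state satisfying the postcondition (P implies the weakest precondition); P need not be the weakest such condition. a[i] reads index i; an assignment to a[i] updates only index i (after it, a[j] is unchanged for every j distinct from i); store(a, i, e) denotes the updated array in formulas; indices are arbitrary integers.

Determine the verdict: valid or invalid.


Working backward. After the program, the postcondition 3*buf[n] - lim + 5 < r + 6 must hold; in canonical form it is 3*buf[n] < lim + r + 1.
Before n := s + b - 8: 3*buf[b + s - 8] < lim + r + 1
Before a[3] := s + 1: 3*buf[b + s - 8] < lim + r + 1
The weakest precondition is 3*buf[b + s - 8] < lim + r + 1.
Check whether 3*buf[b - 6] < lim + r + 1 ∧ s = -5 implies it.
Countermodel: at the initial state b = 0, buf = {[-13] = 1, [-6] = 0, elsewhere 0}, lim = 2, r = 0, s = -5, the precondition holds but the weakest precondition fails.
Answer: invalid


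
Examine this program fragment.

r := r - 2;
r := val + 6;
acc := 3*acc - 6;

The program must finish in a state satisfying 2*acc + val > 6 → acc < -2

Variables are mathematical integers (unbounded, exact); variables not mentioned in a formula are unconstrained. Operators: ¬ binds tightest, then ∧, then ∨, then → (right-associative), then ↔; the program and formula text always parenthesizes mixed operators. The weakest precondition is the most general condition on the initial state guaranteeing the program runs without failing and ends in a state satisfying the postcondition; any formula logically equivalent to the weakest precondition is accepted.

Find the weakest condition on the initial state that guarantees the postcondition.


Working backward. After the program, 2*acc + val > 6 → acc < -2 must hold.
Before acc := 3*acc - 6: 6*acc + val > 18 → 3*acc < 4
Before r := val + 6: 6*acc + val > 18 → 3*acc < 4
Before r := r - 2: 6*acc + val > 18 → 3*acc < 4
Answer: WP = 6*acc + val > 18 → 3*acc < 4


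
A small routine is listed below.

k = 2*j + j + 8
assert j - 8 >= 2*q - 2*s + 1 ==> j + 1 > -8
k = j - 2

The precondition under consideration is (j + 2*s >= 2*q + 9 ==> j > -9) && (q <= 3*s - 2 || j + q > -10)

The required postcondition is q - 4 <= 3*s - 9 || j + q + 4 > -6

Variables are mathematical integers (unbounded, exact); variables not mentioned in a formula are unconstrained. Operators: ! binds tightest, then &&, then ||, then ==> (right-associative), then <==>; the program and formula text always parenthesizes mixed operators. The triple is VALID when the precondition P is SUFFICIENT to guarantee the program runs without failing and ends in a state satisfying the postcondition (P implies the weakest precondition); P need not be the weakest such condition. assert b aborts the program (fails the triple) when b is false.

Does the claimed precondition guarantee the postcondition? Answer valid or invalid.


Working backward. After the program, the postcondition q - 4 <= 3*s - 9 || j + q + 4 > -6 must hold; in canonical form it is q <= 3*s - 5 || j + q > -10.
Before k := j - 2: q <= 3*s - 5 || j + q > -10
Before assert j - 8 >= 2*q - 2*s + 1 ==> j + 1 > -8: (j + 2*s >= 2*q + 9 ==> j > -9) && (q <= 3*s - 5 || j + q > -10)
Before k := 2*j + j + 8: (j + 2*s >= 2*q + 9 ==> j > -9) && (q <= 3*s - 5 || j + q > -10)
The weakest precondition is (j + 2*s >= 2*q + 9 ==> j > -9) && (q <= 3*s - 5 || j + q > -10).
Check whether (j + 2*s >= 2*q + 9 ==> j > -9) && (q <= 3*s - 2 || j + q > -10) implies it.
Countermodel: at the initial state j = -8, q = -2, s = 0, the precondition holds but the weakest precondition fails.
Answer: invalid


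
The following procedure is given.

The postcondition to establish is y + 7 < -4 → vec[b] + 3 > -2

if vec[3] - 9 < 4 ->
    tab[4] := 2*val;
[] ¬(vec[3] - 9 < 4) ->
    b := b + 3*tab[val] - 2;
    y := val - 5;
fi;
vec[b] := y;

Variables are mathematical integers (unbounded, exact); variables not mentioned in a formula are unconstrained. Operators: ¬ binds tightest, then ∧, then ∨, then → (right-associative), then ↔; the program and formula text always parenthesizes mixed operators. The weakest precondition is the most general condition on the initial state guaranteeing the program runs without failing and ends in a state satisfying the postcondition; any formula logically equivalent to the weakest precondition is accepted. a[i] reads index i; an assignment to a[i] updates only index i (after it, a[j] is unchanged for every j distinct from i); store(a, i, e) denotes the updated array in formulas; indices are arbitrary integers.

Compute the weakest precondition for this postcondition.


Working backward. After the program, the postcondition y + 7 < -4 → vec[b] + 3 > -2 must hold; in canonical form it is y < -11 → vec[b] > -5.
Before vec[b] := y: y < -11 → store(vec, b, y)[b] > -5
Then branch requires y < -11 → store(vec, b, y)[b] > -5; else branch requires val < -6 → store(vec, 3*tab[val] + b - 2, val - 5)[3*tab[val] + b - 2] > -5.
Before the if: (vec[3] < 13 → (y < -11 → store(vec, b, y)[b] > -5)) ∧ ((¬(vec[3] < 13)) → (val < -6 → store(vec, 3*tab[val] + b - 2, val - 5)[3*tab[val] + b - 2] > -5))
Answer: WP = (vec[3] < 13 → (y < -11 → store(vec, b, y)[b] > -5)) ∧ ((¬(vec[3] < 13)) → (val < -6 → store(vec, 3*tab[val] + b - 2, val - 5)[3*tab[val] + b - 2] > -5))


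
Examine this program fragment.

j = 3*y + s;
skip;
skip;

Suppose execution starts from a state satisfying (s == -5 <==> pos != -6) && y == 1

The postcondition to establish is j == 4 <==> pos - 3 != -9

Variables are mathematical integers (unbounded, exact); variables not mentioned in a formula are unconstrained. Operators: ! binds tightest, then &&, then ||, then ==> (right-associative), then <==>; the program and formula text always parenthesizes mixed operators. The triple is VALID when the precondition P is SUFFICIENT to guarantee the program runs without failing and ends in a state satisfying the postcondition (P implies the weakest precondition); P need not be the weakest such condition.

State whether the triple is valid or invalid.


Working backward. After the program, the postcondition j == 4 <==> pos - 3 != -9 must hold; in canonical form it is j == 4 <==> pos != -6.
Before skip: j == 4 <==> pos != -6
Before skip: j == 4 <==> pos != -6
Before j := 3*y + s: s + 3*y == 4 <==> pos != -6
The weakest precondition is s + 3*y == 4 <==> pos != -6.
Check whether (s == -5 <==> pos != -6) && y == 1 implies it.
Countermodel: at the initial state pos = -6, s = 1, y = 1, the precondition holds but the weakest precondition fails.
Answer: invalid


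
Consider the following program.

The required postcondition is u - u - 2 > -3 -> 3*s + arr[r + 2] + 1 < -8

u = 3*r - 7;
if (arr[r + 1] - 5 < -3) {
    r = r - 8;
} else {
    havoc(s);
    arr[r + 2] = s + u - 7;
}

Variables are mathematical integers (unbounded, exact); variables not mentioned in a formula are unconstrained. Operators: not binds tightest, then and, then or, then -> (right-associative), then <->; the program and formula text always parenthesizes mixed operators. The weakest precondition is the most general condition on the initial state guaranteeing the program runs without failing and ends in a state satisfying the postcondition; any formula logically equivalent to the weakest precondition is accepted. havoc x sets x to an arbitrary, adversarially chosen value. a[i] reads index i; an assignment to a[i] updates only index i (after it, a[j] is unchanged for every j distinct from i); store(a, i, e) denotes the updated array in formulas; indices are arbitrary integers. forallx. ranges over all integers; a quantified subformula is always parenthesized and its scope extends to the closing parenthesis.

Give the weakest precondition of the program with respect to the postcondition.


Working backward. After the program, the postcondition u - u - 2 > -3 -> 3*s + arr[r + 2] + 1 < -8 must hold; in canonical form it is arr[r + 2] + 3*s < -9.
Then branch requires arr[r - 6] + 3*s < -9; else branch requires forall s_1. store(arr, r + 2, s_1 + u - 7)[r + 2] + 3*s_1 < -9.
Before the if: (arr[r + 1] < 2 -> arr[r - 6] + 3*s < -9) and ((not (arr[r + 1] < 2)) -> (forall s_1. store(arr, r + 2, s_1 + u - 7)[r + 2] + 3*s_1 < -9))
Before u := 3*r - 7: (arr[r + 1] < 2 -> arr[r - 6] + 3*s < -9) and ((not (arr[r + 1] < 2)) -> (forall s_1. store(arr, r + 2, 3*r + s_1 - 14)[r + 2] + 3*s_1 < -9))
Answer: WP = (arr[r + 1] < 2 -> arr[r - 6] + 3*s < -9) and ((not (arr[r + 1] < 2)) -> (forall s_1. store(arr, r + 2, 3*r + s_1 - 14)[r + 2] + 3*s_1 < -9))


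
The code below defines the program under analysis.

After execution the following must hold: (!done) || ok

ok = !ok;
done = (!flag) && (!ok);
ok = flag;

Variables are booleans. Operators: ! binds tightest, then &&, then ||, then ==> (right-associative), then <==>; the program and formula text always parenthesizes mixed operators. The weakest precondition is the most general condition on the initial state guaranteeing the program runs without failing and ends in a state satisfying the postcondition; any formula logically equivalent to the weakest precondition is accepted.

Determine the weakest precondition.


Working backward. After the program, (!done) || ok must hold.
Before ok := flag: (!done) || flag
Before done := (!flag) && (!ok): (!((!flag) && (!ok))) || flag
Before ok := !ok: (!((!flag) && ok)) || flag
Answer: WP = (!((!flag) && ok)) || flag


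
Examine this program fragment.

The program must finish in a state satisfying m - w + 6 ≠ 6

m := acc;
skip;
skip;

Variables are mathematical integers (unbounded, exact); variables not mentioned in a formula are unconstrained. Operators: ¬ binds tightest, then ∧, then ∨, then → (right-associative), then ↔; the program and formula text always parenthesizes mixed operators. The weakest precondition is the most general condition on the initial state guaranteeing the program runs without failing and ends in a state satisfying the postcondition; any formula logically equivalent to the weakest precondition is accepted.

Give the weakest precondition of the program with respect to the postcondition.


Working backward. After the program, the postcondition m - w + 6 ≠ 6 must hold; in canonical form it is m ≠ w.
Before skip: m ≠ w
Before skip: m ≠ w
Before m := acc: acc ≠ w
Answer: WP = acc ≠ w


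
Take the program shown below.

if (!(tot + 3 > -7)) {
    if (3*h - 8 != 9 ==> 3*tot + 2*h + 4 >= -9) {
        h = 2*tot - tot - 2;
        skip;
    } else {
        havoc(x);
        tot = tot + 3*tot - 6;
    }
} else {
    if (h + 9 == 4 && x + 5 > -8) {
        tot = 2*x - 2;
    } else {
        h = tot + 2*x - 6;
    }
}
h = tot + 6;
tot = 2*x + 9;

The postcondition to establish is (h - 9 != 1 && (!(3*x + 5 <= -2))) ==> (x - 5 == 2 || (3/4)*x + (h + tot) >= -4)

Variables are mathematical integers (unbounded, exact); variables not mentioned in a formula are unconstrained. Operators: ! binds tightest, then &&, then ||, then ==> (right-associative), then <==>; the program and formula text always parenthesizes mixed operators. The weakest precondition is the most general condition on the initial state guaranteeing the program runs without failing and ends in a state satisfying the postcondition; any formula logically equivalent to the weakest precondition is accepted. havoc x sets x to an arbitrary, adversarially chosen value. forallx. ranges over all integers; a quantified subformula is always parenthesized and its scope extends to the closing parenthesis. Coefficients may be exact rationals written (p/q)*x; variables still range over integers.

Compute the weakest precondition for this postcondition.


Working backward. After the program, the postcondition (h - 9 != 1 && (!(3*x + 5 <= -2))) ==> (x - 5 == 2 || (3/4)*x + (h + tot) >= -4) must hold; in canonical form it is (h != 10 && (!(3*x <= -7))) ==> (x == 7 || h + tot + (3/4)*x >= -4).
Before tot := 2*x + 9: (h != 10 && (!(3*x <= -7))) ==> (x == 7 || h + (11/4)*x >= -13)
Before h := tot + 6: (tot != 4 && (!(3*x <= -7))) ==> (x == 7 || tot + (11/4)*x >= -19)
Then branch requires ((3*h != 17 ==> 2*h + 3*tot >= -13) ==> ((tot != 4 && (!(3*x <= -7))) ==> (x == 7 || tot + (11/4)*x >= -19))) && ((!(3*h != 17 ==> 2*h + 3*tot >= -13)) ==> (forall x_1. ((4*tot != 10 && (!(3*x_1 <= -7))) ==> (x_1 == 7 || 4*tot + (11/4)*x_1 >= -13)))); else branch requires ((h == -5 && x > -13) ==> ((2*x != 6 && (!(3*x <= -7))) ==> (x == 7 || (19/4)*x >= -17))) && ((!(h == -5 && x > -13)) ==> ((tot != 4 && (!(3*x <= -7))) ==> (x == 7 || tot + (11/4)*x >= -19))).
Before the if: ((!(tot > -10)) ==> (((3*h != 17 ==> 2*h + 3*tot >= -13) ==> ((tot != 4 && (!(3*x <= -7))) ==> (x == 7 || tot + (11/4)*x >= -19))) && ((!(3*h != 17 ==> 2*h + 3*tot >= -13)) ==> (forall x_1. ((4*tot != 10 && (!(3*x_1 <= -7))) ==> (x_1 == 7 || 4*tot + (11/4)*x_1 >= -13)))))) && (tot > -10 ==> (((h == -5 && x > -13) ==> ((2*x != 6 && (!(3*x <= -7))) ==> (x == 7 || (19/4)*x >= -17))) && ((!(h == -5 && x > -13)) ==> ((tot != 4 && (!(3*x <= -7))) ==> (x == 7 || tot + (11/4)*x >= -19)))))
Answer: WP = ((!(tot > -10)) ==> (((3*h != 17 ==> 2*h + 3*tot >= -13) ==> ((tot != 4 && (!(3*x <= -7))) ==> (x == 7 || tot + (11/4)*x >= -19))) && ((!(3*h != 17 ==> 2*h + 3*tot >= -13)) ==> (forall x_1. ((4*tot != 10 && (!(3*x_1 <= -7))) ==> (x_1 == 7 || 4*tot + (11/4)*x_1 >= -13)))))) && (tot > -10 ==> (((h == -5 && x > -13) ==> ((2*x != 6 && (!(3*x <= -7))) ==> (x == 7 || (19/4)*x >= -17))) && ((!(h == -5 && x > -13)) ==> ((tot != 4 && (!(3*x <= -7))) ==> (x == 7 || tot + (11/4)*x >= -19)))))


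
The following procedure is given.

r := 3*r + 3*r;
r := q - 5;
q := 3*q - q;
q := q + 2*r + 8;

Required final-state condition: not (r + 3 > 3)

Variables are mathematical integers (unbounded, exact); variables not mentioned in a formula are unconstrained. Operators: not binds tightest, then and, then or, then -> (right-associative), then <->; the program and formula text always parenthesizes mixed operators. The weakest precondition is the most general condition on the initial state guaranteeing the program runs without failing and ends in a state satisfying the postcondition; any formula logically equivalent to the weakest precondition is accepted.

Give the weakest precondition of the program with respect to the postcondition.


Working backward. After the program, the postcondition not (r + 3 > 3) must hold; in canonical form it is not (r > 0).
Before q := q + 2*r + 8: not (r > 0)
Before q := 3*q - q: not (r > 0)
Before r := q - 5: not (q > 5)
Before r := 3*r + 3*r: not (q > 5)
Answer: WP = not (q > 5)


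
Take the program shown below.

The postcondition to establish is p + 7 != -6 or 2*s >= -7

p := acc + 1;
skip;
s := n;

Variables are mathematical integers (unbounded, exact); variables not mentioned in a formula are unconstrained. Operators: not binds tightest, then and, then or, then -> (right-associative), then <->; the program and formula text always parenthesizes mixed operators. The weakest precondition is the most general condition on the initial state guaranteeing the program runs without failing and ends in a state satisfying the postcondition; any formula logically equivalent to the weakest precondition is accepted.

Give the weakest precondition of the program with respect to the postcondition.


Working backward. After the program, the postcondition p + 7 != -6 or 2*s >= -7 must hold; in canonical form it is p != -13 or 2*s >= -7.
Before s := n: p != -13 or 2*n >= -7
Before skip: p != -13 or 2*n >= -7
Before p := acc + 1: acc != -14 or 2*n >= -7
Answer: WP = acc != -14 or 2*n >= -7


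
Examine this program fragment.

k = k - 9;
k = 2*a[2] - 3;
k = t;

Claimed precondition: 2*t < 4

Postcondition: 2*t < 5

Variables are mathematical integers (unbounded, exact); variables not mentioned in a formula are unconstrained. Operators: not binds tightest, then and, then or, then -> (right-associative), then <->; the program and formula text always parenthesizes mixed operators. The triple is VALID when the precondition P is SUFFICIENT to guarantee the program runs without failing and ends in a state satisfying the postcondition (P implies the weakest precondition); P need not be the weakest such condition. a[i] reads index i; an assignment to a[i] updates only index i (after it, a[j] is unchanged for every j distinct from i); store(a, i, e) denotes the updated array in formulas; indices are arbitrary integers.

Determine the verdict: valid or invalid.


Working backward. After the program, 2*t < 5 must hold.
Before k := t: 2*t < 5
Before k := 2*a[2] - 3: 2*t < 5
Before k := k - 9: 2*t < 5
The weakest precondition is 2*t < 5.
Check whether 2*t < 4 implies it.
Every state satisfying the precondition satisfies the weakest precondition: the implication holds.
Answer: valid


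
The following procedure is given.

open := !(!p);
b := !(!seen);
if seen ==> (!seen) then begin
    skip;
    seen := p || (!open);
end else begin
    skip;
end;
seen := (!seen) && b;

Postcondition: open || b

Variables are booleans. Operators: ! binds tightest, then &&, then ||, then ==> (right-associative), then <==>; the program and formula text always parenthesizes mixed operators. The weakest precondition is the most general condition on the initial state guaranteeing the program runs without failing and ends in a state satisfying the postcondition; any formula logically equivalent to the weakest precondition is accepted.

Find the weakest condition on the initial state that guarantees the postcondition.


Working backward. After the program, open || b must hold.
Before seen := (!seen) && b: open || b
Then branch requires open || b; else branch requires open || b.
Before the if: ((seen ==> (!seen)) ==> (open || b)) && ((!(seen ==> (!seen))) ==> (open || b))
Before b := !(!seen): ((seen ==> (!seen)) ==> (open || seen)) && ((!(seen ==> (!seen))) ==> (open || seen))
Before open := !(!p): ((seen ==> (!seen)) ==> (p || seen)) && ((!(seen ==> (!seen))) ==> (p || seen))
Answer: WP = ((seen ==> (!seen)) ==> (p || seen)) && ((!(seen ==> (!seen))) ==> (p || seen))
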